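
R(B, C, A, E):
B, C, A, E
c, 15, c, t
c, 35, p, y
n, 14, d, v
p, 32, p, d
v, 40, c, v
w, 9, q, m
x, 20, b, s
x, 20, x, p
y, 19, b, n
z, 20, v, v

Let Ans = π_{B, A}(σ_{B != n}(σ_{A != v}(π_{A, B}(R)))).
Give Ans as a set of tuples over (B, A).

{(c, c), (c, p), (p, p), (v, c), (w, q), (x, b), (x, x), (y, b)}

Projecting to A, B: {(b, x), (b, y), (c, c), (c, v), (d, n), (p, c), (p, p), (q, w), (v, z), (x, x)}
Filtering on A != v leaves {(b, x), (b, y), (c, c), (c, v), (d, n), (p, c), (p, p), (q, w), (x, x)}.
Filtering on B != n leaves {(b, x), (b, y), (c, c), (c, v), (p, c), (p, p), (q, w), (x, x)}.
Projecting to B, A: {(c, c), (c, p), (p, p), (v, c), (w, q), (x, b), (x, x), (y, b)}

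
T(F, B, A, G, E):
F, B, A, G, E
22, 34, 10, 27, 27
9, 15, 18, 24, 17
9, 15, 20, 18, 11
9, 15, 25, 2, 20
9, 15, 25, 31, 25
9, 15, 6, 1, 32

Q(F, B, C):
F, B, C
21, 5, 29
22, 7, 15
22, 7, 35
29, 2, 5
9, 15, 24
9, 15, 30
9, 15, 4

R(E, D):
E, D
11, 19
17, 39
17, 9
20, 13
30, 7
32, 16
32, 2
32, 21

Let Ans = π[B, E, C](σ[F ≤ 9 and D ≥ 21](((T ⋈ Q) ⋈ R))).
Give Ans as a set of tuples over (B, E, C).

T ⋈ Q (natural join on F, B): {(9, 15, 18, 24, 17, 24), (9, 15, 18, 24, 17, 30), (9, 15, 18, 24, 17, 4), (9, 15, 20, 18, 11, 24), (9, 15, 20, 18, 11, 30), (9, 15, 20, 18, 11, 4), (9, 15, 25, 2, 20, 24), (9, 15, 25, 2, 20, 30), (9, 15, 25, 2, 20, 4), (9, 15, 25, 31, 25, 24), (9, 15, 25, 31, 25, 30), (9, 15, 25, 31, 25, 4), (9, 15, 6, 1, 32, 24), (9, 15, 6, 1, 32, 30), (9, 15, 6, 1, 32, 4)}
(T ⋈ Q) ⋈ R (natural join on E): {(9, 15, 18, 24, 17, 24, 39), (9, 15, 18, 24, 17, 24, 9), (9, 15, 18, 24, 17, 30, 39), (9, 15, 18, 24, 17, 30, 9), (9, 15, 18, 24, 17, 4, 39), (9, 15, 18, 24, 17, 4, 9), (9, 15, 20, 18, 11, 24, 19), (9, 15, 20, 18, 11, 30, 19), (9, 15, 20, 18, 11, 4, 19), (9, 15, 25, 2, 20, 24, 13), (9, 15, 25, 2, 20, 30, 13), (9, 15, 25, 2, 20, 4, 13), (9, 15, 6, 1, 32, 24, 16), (9, 15, 6, 1, 32, 24, 2), (9, 15, 6, 1, 32, 24, 21), (9, 15, 6, 1, 32, 30, 16), (9, 15, 6, 1, 32, 30, 2), (9, 15, 6, 1, 32, 30, 21), (9, 15, 6, 1, 32, 4, 16), (9, 15, 6, 1, 32, 4, 2), (9, 15, 6, 1, 32, 4, 21)}
Filtering on F ≤ 9 and D ≥ 21 leaves {(9, 15, 18, 24, 17, 24, 39), (9, 15, 18, 24, 17, 30, 39), (9, 15, 18, 24, 17, 4, 39), (9, 15, 6, 1, 32, 24, 21), (9, 15, 6, 1, 32, 30, 21), (9, 15, 6, 1, 32, 4, 21)}.
Projecting to B, E, C: {(15, 17, 24), (15, 17, 30), (15, 17, 4), (15, 32, 24), (15, 32, 30), (15, 32, 4)}

{(15, 17, 24), (15, 17, 30), (15, 17, 4), (15, 32, 24), (15, 32, 30), (15, 32, 4)}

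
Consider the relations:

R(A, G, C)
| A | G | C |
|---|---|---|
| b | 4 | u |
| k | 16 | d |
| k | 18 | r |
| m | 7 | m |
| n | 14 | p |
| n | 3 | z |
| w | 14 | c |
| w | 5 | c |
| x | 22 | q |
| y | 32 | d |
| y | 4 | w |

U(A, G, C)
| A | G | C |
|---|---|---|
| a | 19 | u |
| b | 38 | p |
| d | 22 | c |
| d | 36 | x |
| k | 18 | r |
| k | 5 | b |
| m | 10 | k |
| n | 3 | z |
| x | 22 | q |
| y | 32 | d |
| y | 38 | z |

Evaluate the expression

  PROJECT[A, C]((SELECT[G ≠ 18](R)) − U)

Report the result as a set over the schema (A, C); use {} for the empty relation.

Filtering on G ≠ 18 leaves {(b, 4, u), (k, 16, d), (m, 7, m), (n, 14, p), (n, 3, z), (w, 14, c), (w, 5, c), (x, 22, q), (y, 32, d), (y, 4, w)}.
Set difference of the two operands is {(b, 4, u), (k, 16, d), (m, 7, m), (n, 14, p), (w, 14, c), (w, 5, c), (y, 4, w)}.
π_{A, C} gives {(b, u), (k, d), (m, m), (n, p), (w, c), (y, w)} (1 duplicate(s) eliminated).

{(b, u), (k, d), (m, m), (n, p), (w, c), (y, w)}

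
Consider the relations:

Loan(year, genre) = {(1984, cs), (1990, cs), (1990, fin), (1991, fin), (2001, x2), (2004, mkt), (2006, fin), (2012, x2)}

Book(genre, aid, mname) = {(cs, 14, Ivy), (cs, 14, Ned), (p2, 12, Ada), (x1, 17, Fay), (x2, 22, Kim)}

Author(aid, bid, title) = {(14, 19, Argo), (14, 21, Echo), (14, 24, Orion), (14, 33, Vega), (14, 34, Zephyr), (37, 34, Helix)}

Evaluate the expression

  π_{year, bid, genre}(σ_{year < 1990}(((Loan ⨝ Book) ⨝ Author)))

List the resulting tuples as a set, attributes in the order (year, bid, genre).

Loan ⋈ Book (natural join on genre): {(1984, cs, 14, Ivy), (1984, cs, 14, Ned), (1990, cs, 14, Ivy), (1990, cs, 14, Ned), (2001, x2, 22, Kim), (2012, x2, 22, Kim)}
(Loan ⨝ Book) ⋈ Author (natural join on aid): {(1984, cs, 14, Ivy, 19, Argo), (1984, cs, 14, Ivy, 21, Echo), (1984, cs, 14, Ivy, 24, Orion), (1984, cs, 14, Ivy, 33, Vega), (1984, cs, 14, Ivy, 34, Zephyr), (1984, cs, 14, Ned, 19, Argo), (1984, cs, 14, Ned, 21, Echo), (1984, cs, 14, Ned, 24, Orion), (1984, cs, 14, Ned, 33, Vega), (1984, cs, 14, Ned, 34, Zephyr), (1990, cs, 14, Ivy, 19, Argo), (1990, cs, 14, Ivy, 21, Echo), (1990, cs, 14, Ivy, 24, Orion), (1990, cs, 14, Ivy, 33, Vega), (1990, cs, 14, Ivy, 34, Zephyr), (1990, cs, 14, Ned, 19, Argo), (1990, cs, 14, Ned, 21, Echo), (1990, cs, 14, Ned, 24, Orion), (1990, cs, 14, Ned, 33, Vega), (1990, cs, 14, Ned, 34, Zephyr)}
Apply σ_{year < 1990}; surviving tuples: {(1984, cs, 14, Ivy, 19, Argo), (1984, cs, 14, Ivy, 21, Echo), (1984, cs, 14, Ivy, 24, Orion), (1984, cs, 14, Ivy, 33, Vega), (1984, cs, 14, Ivy, 34, Zephyr), (1984, cs, 14, Ned, 19, Argo), (1984, cs, 14, Ned, 21, Echo), (1984, cs, 14, Ned, 24, Orion), (1984, cs, 14, Ned, 33, Vega), (1984, cs, 14, Ned, 34, Zephyr)}
π[year, bid, genre]: project onto (year, bid, genre) (5 duplicate(s) eliminated) → {(1984, 19, cs), (1984, 21, cs), (1984, 24, cs), (1984, 33, cs), (1984, 34, cs)}

{(1984, 19, cs), (1984, 21, cs), (1984, 24, cs), (1984, 33, cs), (1984, 34, cs)}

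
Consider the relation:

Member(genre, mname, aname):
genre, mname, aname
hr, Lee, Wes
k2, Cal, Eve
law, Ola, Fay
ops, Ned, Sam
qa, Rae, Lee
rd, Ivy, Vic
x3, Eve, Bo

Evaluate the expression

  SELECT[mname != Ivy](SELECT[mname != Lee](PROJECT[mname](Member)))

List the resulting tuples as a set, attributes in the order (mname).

π[mname]: project onto (mname) → {Cal, Eve, Ivy, Lee, Ned, Ola, Rae}
Selection mname != Lee: {Cal, Eve, Ivy, Ned, Ola, Rae}
Selection mname != Ivy: {Cal, Eve, Ned, Ola, Rae}

{Cal, Eve, Ned, Ola, Rae}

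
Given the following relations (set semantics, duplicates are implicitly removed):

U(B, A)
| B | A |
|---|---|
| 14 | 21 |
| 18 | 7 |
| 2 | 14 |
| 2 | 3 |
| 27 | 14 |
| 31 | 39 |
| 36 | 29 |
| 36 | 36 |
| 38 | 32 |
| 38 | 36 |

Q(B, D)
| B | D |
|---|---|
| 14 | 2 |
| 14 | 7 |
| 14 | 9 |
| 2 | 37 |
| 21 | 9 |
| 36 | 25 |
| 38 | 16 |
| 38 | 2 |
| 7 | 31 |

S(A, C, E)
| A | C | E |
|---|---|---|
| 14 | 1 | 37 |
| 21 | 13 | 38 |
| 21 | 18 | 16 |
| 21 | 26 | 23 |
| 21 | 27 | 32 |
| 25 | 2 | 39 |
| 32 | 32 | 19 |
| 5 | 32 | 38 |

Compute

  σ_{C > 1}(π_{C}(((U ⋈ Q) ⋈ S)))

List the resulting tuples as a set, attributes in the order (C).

{13, 18, 26, 27, 32}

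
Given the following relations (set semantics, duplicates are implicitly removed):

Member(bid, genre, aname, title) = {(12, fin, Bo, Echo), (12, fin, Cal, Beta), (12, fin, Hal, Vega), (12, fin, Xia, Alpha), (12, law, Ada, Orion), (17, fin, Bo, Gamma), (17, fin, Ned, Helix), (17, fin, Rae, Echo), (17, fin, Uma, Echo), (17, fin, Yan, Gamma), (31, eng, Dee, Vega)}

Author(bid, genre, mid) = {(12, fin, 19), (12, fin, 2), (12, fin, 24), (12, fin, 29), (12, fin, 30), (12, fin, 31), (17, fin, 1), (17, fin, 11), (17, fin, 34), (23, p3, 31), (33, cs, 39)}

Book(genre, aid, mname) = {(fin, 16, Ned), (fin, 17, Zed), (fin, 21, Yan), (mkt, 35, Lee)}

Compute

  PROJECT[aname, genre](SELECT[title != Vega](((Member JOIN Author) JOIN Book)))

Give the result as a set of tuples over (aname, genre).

{(Bo, fin), (Cal, fin), (Ned, fin), (Rae, fin), (Uma, fin), (Xia, fin), (Yan, fin)}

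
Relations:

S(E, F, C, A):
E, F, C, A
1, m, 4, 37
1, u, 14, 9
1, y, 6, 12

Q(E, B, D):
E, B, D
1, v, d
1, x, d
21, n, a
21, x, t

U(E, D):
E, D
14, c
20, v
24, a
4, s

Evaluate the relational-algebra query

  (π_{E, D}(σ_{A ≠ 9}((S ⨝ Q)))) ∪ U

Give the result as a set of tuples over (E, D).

Natural join on E: {(1, m, 4, 37, v, d), (1, m, 4, 37, x, d), (1, u, 14, 9, v, d), (1, u, 14, 9, x, d), (1, y, 6, 12, v, d), (1, y, 6, 12, x, d)}
Apply σ_{A ≠ 9}; surviving tuples: {(1, m, 4, 37, v, d), (1, m, 4, 37, x, d), (1, y, 6, 12, v, d), (1, y, 6, 12, x, d)}
π_{E, D} gives {(1, d)} (3 duplicate(s) eliminated).
Union: {(1, d)} with {(14, c), (20, v), (24, a), (4, s)} → {(1, d), (14, c), (20, v), (24, a), (4, s)}

{(1, d), (14, c), (20, v), (24, a), (4, s)}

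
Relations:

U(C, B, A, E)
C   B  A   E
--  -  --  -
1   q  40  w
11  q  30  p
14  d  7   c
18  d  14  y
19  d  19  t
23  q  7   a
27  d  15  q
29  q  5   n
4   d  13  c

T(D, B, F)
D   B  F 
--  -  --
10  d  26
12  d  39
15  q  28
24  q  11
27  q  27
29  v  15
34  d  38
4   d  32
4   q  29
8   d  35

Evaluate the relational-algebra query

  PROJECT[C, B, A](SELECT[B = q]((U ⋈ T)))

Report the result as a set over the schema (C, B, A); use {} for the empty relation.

Natural join on B: {(1, q, 40, w, 15, 28), (1, q, 40, w, 24, 11), (1, q, 40, w, 27, 27), (1, q, 40, w, 4, 29), (11, q, 30, p, 15, 28), (11, q, 30, p, 24, 11), (11, q, 30, p, 27, 27), (11, q, 30, p, 4, 29), (14, d, 7, c, 10, 26), (14, d, 7, c, 12, 39), (14, d, 7, c, 34, 38), (14, d, 7, c, 4, 32), (14, d, 7, c, 8, 35), (18, d, 14, y, 10, 26), (18, d, 14, y, 12, 39), (18, d, 14, y, 34, 38), (18, d, 14, y, 4, 32), (18, d, 14, y, 8, 35), (19, d, 19, t, 10, 26), (19, d, 19, t, 12, 39), (19, d, 19, t, 34, 38), (19, d, 19, t, 4, 32), (19, d, 19, t, 8, 35), (23, q, 7, a, 15, 28), (23, q, 7, a, 24, 11), (23, q, 7, a, 27, 27), (23, q, 7, a, 4, 29), (27, d, 15, q, 10, 26), (27, d, 15, q, 12, 39), (27, d, 15, q, 34, 38), (27, d, 15, q, 4, 32), (27, d, 15, q, 8, 35), (29, q, 5, n, 15, 28), (29, q, 5, n, 24, 11), (29, q, 5, n, 27, 27), (29, q, 5, n, 4, 29), (4, d, 13, c, 10, 26), (4, d, 13, c, 12, 39), (4, d, 13, c, 34, 38), (4, d, 13, c, 4, 32), (4, d, 13, c, 8, 35)}
Filtering on B = q leaves {(1, q, 40, w, 15, 28), (1, q, 40, w, 24, 11), (1, q, 40, w, 27, 27), (1, q, 40, w, 4, 29), (11, q, 30, p, 15, 28), (11, q, 30, p, 24, 11), (11, q, 30, p, 27, 27), (11, q, 30, p, 4, 29), (23, q, 7, a, 15, 28), (23, q, 7, a, 24, 11), (23, q, 7, a, 27, 27), (23, q, 7, a, 4, 29), (29, q, 5, n, 15, 28), (29, q, 5, n, 24, 11), (29, q, 5, n, 27, 27), (29, q, 5, n, 4, 29)}.
π[C, B, A]: project onto (C, B, A) (12 duplicate(s) eliminated) → {(1, q, 40), (11, q, 30), (23, q, 7), (29, q, 5)}

{(1, q, 40), (11, q, 30), (23, q, 7), (29, q, 5)}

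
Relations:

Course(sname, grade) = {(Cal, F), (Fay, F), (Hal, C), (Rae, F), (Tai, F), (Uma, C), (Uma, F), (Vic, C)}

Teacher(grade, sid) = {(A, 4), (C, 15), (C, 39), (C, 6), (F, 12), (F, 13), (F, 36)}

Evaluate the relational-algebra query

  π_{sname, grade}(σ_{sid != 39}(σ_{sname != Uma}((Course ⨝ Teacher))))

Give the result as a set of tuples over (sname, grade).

Natural join on grade: {(Cal, F, 12), (Cal, F, 13), (Cal, F, 36), (Fay, F, 12), (Fay, F, 13), (Fay, F, 36), (Hal, C, 15), (Hal, C, 39), (Hal, C, 6), (Rae, F, 12), (Rae, F, 13), (Rae, F, 36), (Tai, F, 12), (Tai, F, 13), (Tai, F, 36), (Uma, C, 15), (Uma, C, 39), (Uma, C, 6), (Uma, F, 12), (Uma, F, 13), (Uma, F, 36), (Vic, C, 15), (Vic, C, 39), (Vic, C, 6)}
Apply σ_{sname != Uma}; surviving tuples: {(Cal, F, 12), (Cal, F, 13), (Cal, F, 36), (Fay, F, 12), (Fay, F, 13), (Fay, F, 36), (Hal, C, 15), (Hal, C, 39), (Hal, C, 6), (Rae, F, 12), (Rae, F, 13), (Rae, F, 36), (Tai, F, 12), (Tai, F, 13), (Tai, F, 36), (Vic, C, 15), (Vic, C, 39), (Vic, C, 6)}
Apply σ_{sid != 39}; surviving tuples: {(Cal, F, 12), (Cal, F, 13), (Cal, F, 36), (Fay, F, 12), (Fay, F, 13), (Fay, F, 36), (Hal, C, 15), (Hal, C, 6), (Rae, F, 12), (Rae, F, 13), (Rae, F, 36), (Tai, F, 12), (Tai, F, 13), (Tai, F, 36), (Vic, C, 15), (Vic, C, 6)}
Projecting to sname, grade (10 duplicate(s) eliminated): {(Cal, F), (Fay, F), (Hal, C), (Rae, F), (Tai, F), (Vic, C)}

{(Cal, F), (Fay, F), (Hal, C), (Rae, F), (Tai, F), (Vic, C)}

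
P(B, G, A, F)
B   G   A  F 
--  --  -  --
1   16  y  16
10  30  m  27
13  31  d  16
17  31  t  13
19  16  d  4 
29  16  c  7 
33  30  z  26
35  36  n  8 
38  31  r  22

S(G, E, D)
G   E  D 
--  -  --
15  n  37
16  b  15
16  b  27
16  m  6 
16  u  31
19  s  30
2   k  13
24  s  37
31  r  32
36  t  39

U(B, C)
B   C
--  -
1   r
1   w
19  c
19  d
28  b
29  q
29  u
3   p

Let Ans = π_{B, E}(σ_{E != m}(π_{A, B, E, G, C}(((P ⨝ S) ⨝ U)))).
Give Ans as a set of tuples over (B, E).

{(1, b), (1, u), (19, b), (19, u), (29, b), (29, u)}

Natural join on G: {(1, 16, y, 16, b, 15), (1, 16, y, 16, b, 27), (1, 16, y, 16, m, 6), (1, 16, y, 16, u, 31), (13, 31, d, 16, r, 32), (17, 31, t, 13, r, 32), (19, 16, d, 4, b, 15), (19, 16, d, 4, b, 27), (19, 16, d, 4, m, 6), (19, 16, d, 4, u, 31), (29, 16, c, 7, b, 15), (29, 16, c, 7, b, 27), (29, 16, c, 7, m, 6), (29, 16, c, 7, u, 31), (35, 36, n, 8, t, 39), (38, 31, r, 22, r, 32)}
Natural join on B: {(1, 16, y, 16, b, 15, r), (1, 16, y, 16, b, 15, w), (1, 16, y, 16, b, 27, r), (1, 16, y, 16, b, 27, w), (1, 16, y, 16, m, 6, r), (1, 16, y, 16, m, 6, w), (1, 16, y, 16, u, 31, r), (1, 16, y, 16, u, 31, w), (19, 16, d, 4, b, 15, c), (19, 16, d, 4, b, 15, d), (19, 16, d, 4, b, 27, c), (19, 16, d, 4, b, 27, d), (19, 16, d, 4, m, 6, c), (19, 16, d, 4, m, 6, d), (19, 16, d, 4, u, 31, c), (19, 16, d, 4, u, 31, d), (29, 16, c, 7, b, 15, q), (29, 16, c, 7, b, 15, u), (29, 16, c, 7, b, 27, q), (29, 16, c, 7, b, 27, u), (29, 16, c, 7, m, 6, q), (29, 16, c, 7, m, 6, u), (29, 16, c, 7, u, 31, q), (29, 16, c, 7, u, 31, u)}
π_{A, B, E, G, C} gives {(c, 29, b, 16, q), (c, 29, b, 16, u), (c, 29, m, 16, q), (c, 29, m, 16, u), (c, 29, u, 16, q), (c, 29, u, 16, u), (d, 19, b, 16, c), (d, 19, b, 16, d), (d, 19, m, 16, c), (d, 19, m, 16, d), (d, 19, u, 16, c), (d, 19, u, 16, d), (y, 1, b, 16, r), (y, 1, b, 16, w), (y, 1, m, 16, r), (y, 1, m, 16, w), (y, 1, u, 16, r), (y, 1, u, 16, w)} (6 duplicate(s) eliminated).
Apply σ_{E != m}; surviving tuples: {(c, 29, b, 16, q), (c, 29, b, 16, u), (c, 29, u, 16, q), (c, 29, u, 16, u), (d, 19, b, 16, c), (d, 19, b, 16, d), (d, 19, u, 16, c), (d, 19, u, 16, d), (y, 1, b, 16, r), (y, 1, b, 16, w), (y, 1, u, 16, r), (y, 1, u, 16, w)}
π_{B, E} gives {(1, b), (1, u), (19, b), (19, u), (29, b), (29, u)} (6 duplicate(s) eliminated).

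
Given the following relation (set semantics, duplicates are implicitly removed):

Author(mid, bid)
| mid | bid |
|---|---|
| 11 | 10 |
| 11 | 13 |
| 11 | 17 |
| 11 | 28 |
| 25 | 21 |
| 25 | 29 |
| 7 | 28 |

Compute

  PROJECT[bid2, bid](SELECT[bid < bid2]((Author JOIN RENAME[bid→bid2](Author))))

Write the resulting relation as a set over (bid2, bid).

ρ[bid→bid2]: schema becomes (mid, bid2); tuples unchanged.
Author ⋈ RENAME[bid→bid2](Author) (natural join on mid): {(11, 10, 10), (11, 10, 13), (11, 10, 17), (11, 10, 28), (11, 13, 10), (11, 13, 13), (11, 13, 17), (11, 13, 28), (11, 17, 10), (11, 17, 13), (11, 17, 17), (11, 17, 28), (11, 28, 10), (11, 28, 13), (11, 28, 17), (11, 28, 28), (25, 21, 21), (25, 21, 29), (25, 29, 21), (25, 29, 29), (7, 28, 28)}
Filtering on bid < bid2 leaves {(11, 10, 13), (11, 10, 17), (11, 10, 28), (11, 13, 17), (11, 13, 28), (11, 17, 28), (25, 21, 29)}.
π[bid2, bid]: project onto (bid2, bid) → {(13, 10), (17, 10), (17, 13), (28, 10), (28, 13), (28, 17), (29, 21)}

{(13, 10), (17, 10), (17, 13), (28, 10), (28, 13), (28, 17), (29, 21)}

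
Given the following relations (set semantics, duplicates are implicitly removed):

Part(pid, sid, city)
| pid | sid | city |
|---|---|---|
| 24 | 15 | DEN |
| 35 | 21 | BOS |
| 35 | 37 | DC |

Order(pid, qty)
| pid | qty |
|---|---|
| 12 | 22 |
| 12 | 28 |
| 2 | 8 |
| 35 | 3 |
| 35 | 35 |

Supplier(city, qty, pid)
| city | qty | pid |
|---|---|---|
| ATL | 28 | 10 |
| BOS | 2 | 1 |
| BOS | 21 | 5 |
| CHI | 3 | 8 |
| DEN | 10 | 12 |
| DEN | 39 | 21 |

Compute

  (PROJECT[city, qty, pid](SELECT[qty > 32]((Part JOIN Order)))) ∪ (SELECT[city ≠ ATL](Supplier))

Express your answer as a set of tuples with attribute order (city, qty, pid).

Natural join on pid: {(35, 21, BOS, 3), (35, 21, BOS, 35), (35, 37, DC, 3), (35, 37, DC, 35)}
Selection qty > 32: {(35, 21, BOS, 35), (35, 37, DC, 35)}
Projecting to city, qty, pid: {(BOS, 35, 35), (DC, 35, 35)}
Selection city ≠ ATL: {(BOS, 2, 1), (BOS, 21, 5), (CHI, 3, 8), (DEN, 10, 12), (DEN, 39, 21)}
Set union of the two operands is {(BOS, 2, 1), (BOS, 21, 5), (BOS, 35, 35), (CHI, 3, 8), (DC, 35, 35), (DEN, 10, 12), (DEN, 39, 21)}.

{(BOS, 2, 1), (BOS, 21, 5), (BOS, 35, 35), (CHI, 3, 8), (DC, 35, 35), (DEN, 10, 12), (DEN, 39, 21)}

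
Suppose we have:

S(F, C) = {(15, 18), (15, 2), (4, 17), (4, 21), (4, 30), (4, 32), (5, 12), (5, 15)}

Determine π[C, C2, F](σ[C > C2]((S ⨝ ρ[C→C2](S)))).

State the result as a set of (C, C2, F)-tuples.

{(15, 12, 5), (18, 2, 15), (21, 17, 4), (30, 17, 4), (30, 21, 4), (32, 17, 4), (32, 21, 4), (32, 30, 4)}

ρ[C→C2]: schema becomes (F, C2); tuples unchanged.
Joining S and ρ[C→C2](S) on F yields {(15, 18, 18), (15, 18, 2), (15, 2, 18), (15, 2, 2), (4, 17, 17), (4, 17, 21), (4, 17, 30), (4, 17, 32), (4, 21, 17), (4, 21, 21), (4, 21, 30), (4, 21, 32), (4, 30, 17), (4, 30, 21), (4, 30, 30), (4, 30, 32), (4, 32, 17), (4, 32, 21), (4, 32, 30), (4, 32, 32), (5, 12, 12), (5, 12, 15), (5, 15, 12), (5, 15, 15)}.
Filtering on C > C2 leaves {(15, 18, 2), (4, 21, 17), (4, 30, 17), (4, 30, 21), (4, 32, 17), (4, 32, 21), (4, 32, 30), (5, 15, 12)}.
π[C, C2, F]: project onto (C, C2, F) → {(15, 12, 5), (18, 2, 15), (21, 17, 4), (30, 17, 4), (30, 21, 4), (32, 17, 4), (32, 21, 4), (32, 30, 4)}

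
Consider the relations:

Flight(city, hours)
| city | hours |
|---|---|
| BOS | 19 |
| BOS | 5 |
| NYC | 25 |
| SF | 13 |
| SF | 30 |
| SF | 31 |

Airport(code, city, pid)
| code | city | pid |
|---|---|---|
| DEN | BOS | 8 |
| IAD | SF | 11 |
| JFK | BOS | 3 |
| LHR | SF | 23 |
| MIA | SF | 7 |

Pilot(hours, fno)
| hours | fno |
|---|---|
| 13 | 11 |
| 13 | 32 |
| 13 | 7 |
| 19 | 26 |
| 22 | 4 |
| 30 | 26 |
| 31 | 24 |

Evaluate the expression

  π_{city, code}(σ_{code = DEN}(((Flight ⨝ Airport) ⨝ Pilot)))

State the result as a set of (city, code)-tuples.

Natural join on city: {(BOS, 19, DEN, 8), (BOS, 19, JFK, 3), (BOS, 5, DEN, 8), (BOS, 5, JFK, 3), (SF, 13, IAD, 11), (SF, 13, LHR, 23), (SF, 13, MIA, 7), (SF, 30, IAD, 11), (SF, 30, LHR, 23), (SF, 30, MIA, 7), (SF, 31, IAD, 11), (SF, 31, LHR, 23), (SF, 31, MIA, 7)}
Natural join on hours: {(BOS, 19, DEN, 8, 26), (BOS, 19, JFK, 3, 26), (SF, 13, IAD, 11, 11), (SF, 13, IAD, 11, 32), (SF, 13, IAD, 11, 7), (SF, 13, LHR, 23, 11), (SF, 13, LHR, 23, 32), (SF, 13, LHR, 23, 7), (SF, 13, MIA, 7, 11), (SF, 13, MIA, 7, 32), (SF, 13, MIA, 7, 7), (SF, 30, IAD, 11, 26), (SF, 30, LHR, 23, 26), (SF, 30, MIA, 7, 26), (SF, 31, IAD, 11, 24), (SF, 31, LHR, 23, 24), (SF, 31, MIA, 7, 24)}
Selection code = DEN: {(BOS, 19, DEN, 8, 26)}
Keep only column(s) city, code: {(BOS, DEN)}

{(BOS, DEN)}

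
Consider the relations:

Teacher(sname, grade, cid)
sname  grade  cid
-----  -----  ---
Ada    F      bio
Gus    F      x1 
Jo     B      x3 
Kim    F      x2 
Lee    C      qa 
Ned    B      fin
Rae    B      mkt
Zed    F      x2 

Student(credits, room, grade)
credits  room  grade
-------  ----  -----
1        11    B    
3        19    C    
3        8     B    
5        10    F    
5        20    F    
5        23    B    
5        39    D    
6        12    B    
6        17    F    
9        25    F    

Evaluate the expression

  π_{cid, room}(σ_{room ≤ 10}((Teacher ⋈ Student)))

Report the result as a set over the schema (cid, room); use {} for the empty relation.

{(bio, 10), (fin, 8), (mkt, 8), (x1, 10), (x2, 10), (x3, 8)}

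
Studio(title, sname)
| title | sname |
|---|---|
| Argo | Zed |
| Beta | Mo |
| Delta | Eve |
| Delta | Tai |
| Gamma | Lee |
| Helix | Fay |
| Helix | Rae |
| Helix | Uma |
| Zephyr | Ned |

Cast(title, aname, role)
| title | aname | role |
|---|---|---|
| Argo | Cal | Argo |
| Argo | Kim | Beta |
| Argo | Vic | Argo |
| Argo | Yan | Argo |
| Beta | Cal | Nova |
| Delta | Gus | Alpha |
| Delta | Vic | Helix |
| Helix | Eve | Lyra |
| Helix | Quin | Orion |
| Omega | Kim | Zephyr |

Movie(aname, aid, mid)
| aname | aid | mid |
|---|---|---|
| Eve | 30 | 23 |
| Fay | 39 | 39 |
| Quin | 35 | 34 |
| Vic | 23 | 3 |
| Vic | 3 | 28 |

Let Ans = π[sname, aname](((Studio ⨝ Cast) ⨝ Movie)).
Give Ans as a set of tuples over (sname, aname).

{(Eve, Vic), (Fay, Eve), (Fay, Quin), (Rae, Eve), (Rae, Quin), (Tai, Vic), (Uma, Eve), (Uma, Quin), (Zed, Vic)}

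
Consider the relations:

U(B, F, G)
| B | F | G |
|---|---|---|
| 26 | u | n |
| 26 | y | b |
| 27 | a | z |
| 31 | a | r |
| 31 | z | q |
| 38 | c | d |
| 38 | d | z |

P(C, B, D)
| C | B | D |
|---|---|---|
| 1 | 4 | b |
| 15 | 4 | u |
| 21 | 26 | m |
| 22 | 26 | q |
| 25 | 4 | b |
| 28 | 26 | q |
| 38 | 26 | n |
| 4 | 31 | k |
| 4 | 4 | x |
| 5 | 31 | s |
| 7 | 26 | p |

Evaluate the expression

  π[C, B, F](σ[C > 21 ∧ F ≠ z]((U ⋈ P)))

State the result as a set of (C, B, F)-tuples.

{(22, 26, u), (22, 26, y), (28, 26, u), (28, 26, y), (38, 26, u), (38, 26, y)}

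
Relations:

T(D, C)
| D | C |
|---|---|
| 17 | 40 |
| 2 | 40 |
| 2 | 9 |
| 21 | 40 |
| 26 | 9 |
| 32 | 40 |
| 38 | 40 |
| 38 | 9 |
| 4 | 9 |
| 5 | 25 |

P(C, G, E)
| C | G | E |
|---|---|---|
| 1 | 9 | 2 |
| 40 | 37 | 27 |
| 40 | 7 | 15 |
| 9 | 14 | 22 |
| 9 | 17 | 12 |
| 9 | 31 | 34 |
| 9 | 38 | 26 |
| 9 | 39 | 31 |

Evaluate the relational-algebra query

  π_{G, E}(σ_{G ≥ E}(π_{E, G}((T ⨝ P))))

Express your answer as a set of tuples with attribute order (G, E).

{(17, 12), (37, 27), (38, 26), (39, 31)}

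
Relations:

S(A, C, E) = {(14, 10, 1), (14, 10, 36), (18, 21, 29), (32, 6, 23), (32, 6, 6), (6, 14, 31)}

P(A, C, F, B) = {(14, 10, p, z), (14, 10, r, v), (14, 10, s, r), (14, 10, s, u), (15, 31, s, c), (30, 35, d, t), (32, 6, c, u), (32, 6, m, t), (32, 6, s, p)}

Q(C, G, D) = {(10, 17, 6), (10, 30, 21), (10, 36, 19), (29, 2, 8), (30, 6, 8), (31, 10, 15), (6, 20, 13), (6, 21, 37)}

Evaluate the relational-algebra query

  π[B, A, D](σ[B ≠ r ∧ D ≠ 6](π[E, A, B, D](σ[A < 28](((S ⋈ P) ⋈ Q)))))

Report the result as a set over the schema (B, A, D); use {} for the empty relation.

{(u, 14, 19), (u, 14, 21), (v, 14, 19), (v, 14, 21), (z, 14, 19), (z, 14, 21)}

Joining S and P on A, C yields {(14, 10, 1, p, z), (14, 10, 1, r, v), (14, 10, 1, s, r), (14, 10, 1, s, u), (14, 10, 36, p, z), (14, 10, 36, r, v), (14, 10, 36, s, r), (14, 10, 36, s, u), (32, 6, 23, c, u), (32, 6, 23, m, t), (32, 6, 23, s, p), (32, 6, 6, c, u), (32, 6, 6, m, t), (32, 6, 6, s, p)}.
Joining (S ⋈ P) and Q on C yields {(14, 10, 1, p, z, 17, 6), (14, 10, 1, p, z, 30, 21), (14, 10, 1, p, z, 36, 19), (14, 10, 1, r, v, 17, 6), (14, 10, 1, r, v, 30, 21), (14, 10, 1, r, v, 36, 19), (14, 10, 1, s, r, 17, 6), (14, 10, 1, s, r, 30, 21), (14, 10, 1, s, r, 36, 19), (14, 10, 1, s, u, 17, 6), (14, 10, 1, s, u, 30, 21), (14, 10, 1, s, u, 36, 19), (14, 10, 36, p, z, 17, 6), (14, 10, 36, p, z, 30, 21), (14, 10, 36, p, z, 36, 19), (14, 10, 36, r, v, 17, 6), (14, 10, 36, r, v, 30, 21), (14, 10, 36, r, v, 36, 19), (14, 10, 36, s, r, 17, 6), (14, 10, 36, s, r, 30, 21), (14, 10, 36, s, r, 36, 19), (14, 10, 36, s, u, 17, 6), (14, 10, 36, s, u, 30, 21), (14, 10, 36, s, u, 36, 19), (32, 6, 23, c, u, 20, 13), (32, 6, 23, c, u, 21, 37), (32, 6, 23, m, t, 20, 13), (32, 6, 23, m, t, 21, 37), (32, 6, 23, s, p, 20, 13), (32, 6, 23, s, p, 21, 37), (32, 6, 6, c, u, 20, 13), (32, 6, 6, c, u, 21, 37), (32, 6, 6, m, t, 20, 13), (32, 6, 6, m, t, 21, 37), (32, 6, 6, s, p, 20, 13), (32, 6, 6, s, p, 21, 37)}.
σ[A < 28]: keep tuples satisfying A < 28 → {(14, 10, 1, p, z, 17, 6), (14, 10, 1, p, z, 30, 21), (14, 10, 1, p, z, 36, 19), (14, 10, 1, r, v, 17, 6), (14, 10, 1, r, v, 30, 21), (14, 10, 1, r, v, 36, 19), (14, 10, 1, s, r, 17, 6), (14, 10, 1, s, r, 30, 21), (14, 10, 1, s, r, 36, 19), (14, 10, 1, s, u, 17, 6), (14, 10, 1, s, u, 30, 21), (14, 10, 1, s, u, 36, 19), (14, 10, 36, p, z, 17, 6), (14, 10, 36, p, z, 30, 21), (14, 10, 36, p, z, 36, 19), (14, 10, 36, r, v, 17, 6), (14, 10, 36, r, v, 30, 21), (14, 10, 36, r, v, 36, 19), (14, 10, 36, s, r, 17, 6), (14, 10, 36, s, r, 30, 21), (14, 10, 36, s, r, 36, 19), (14, 10, 36, s, u, 17, 6), (14, 10, 36, s, u, 30, 21), (14, 10, 36, s, u, 36, 19)}
Keep only column(s) E, A, B, D: {(1, 14, r, 19), (1, 14, r, 21), (1, 14, r, 6), (1, 14, u, 19), (1, 14, u, 21), (1, 14, u, 6), (1, 14, v, 19), (1, 14, v, 21), (1, 14, v, 6), (1, 14, z, 19), (1, 14, z, 21), (1, 14, z, 6), (36, 14, r, 19), (36, 14, r, 21), (36, 14, r, 6), (36, 14, u, 19), (36, 14, u, 21), (36, 14, u, 6), (36, 14, v, 19), (36, 14, v, 21), (36, 14, v, 6), (36, 14, z, 19), (36, 14, z, 21), (36, 14, z, 6)}
σ[B ≠ r ∧ D ≠ 6]: keep tuples satisfying B ≠ r ∧ D ≠ 6 → {(1, 14, u, 19), (1, 14, u, 21), (1, 14, v, 19), (1, 14, v, 21), (1, 14, z, 19), (1, 14, z, 21), (36, 14, u, 19), (36, 14, u, 21), (36, 14, v, 19), (36, 14, v, 21), (36, 14, z, 19), (36, 14, z, 21)}
Keep only column(s) B, A, D (6 duplicate(s) eliminated): {(u, 14, 19), (u, 14, 21), (v, 14, 19), (v, 14, 21), (z, 14, 19), (z, 14, 21)}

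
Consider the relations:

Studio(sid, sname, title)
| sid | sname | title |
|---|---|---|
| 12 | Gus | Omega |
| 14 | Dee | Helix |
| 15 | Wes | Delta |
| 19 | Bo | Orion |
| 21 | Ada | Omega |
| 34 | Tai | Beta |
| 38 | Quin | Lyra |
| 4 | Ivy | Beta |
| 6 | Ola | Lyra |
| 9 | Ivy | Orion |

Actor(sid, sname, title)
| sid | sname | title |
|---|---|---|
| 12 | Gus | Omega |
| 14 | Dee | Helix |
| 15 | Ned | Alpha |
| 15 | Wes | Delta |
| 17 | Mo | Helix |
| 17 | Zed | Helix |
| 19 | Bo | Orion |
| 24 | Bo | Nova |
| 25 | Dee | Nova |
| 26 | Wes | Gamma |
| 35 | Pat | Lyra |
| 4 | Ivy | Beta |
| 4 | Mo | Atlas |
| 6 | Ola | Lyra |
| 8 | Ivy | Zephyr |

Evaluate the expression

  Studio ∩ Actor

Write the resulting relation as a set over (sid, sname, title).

{(12, Gus, Omega), (14, Dee, Helix), (15, Wes, Delta), (19, Bo, Orion), (4, Ivy, Beta), (6, Ola, Lyra)}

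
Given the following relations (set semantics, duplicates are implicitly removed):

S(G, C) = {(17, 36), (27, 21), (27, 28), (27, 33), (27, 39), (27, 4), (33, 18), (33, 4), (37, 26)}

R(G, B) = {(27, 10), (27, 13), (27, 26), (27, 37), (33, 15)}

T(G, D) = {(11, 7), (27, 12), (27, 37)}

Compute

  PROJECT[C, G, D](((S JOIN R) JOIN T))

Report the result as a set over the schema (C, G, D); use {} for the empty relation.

{(21, 27, 12), (21, 27, 37), (28, 27, 12), (28, 27, 37), (33, 27, 12), (33, 27, 37), (39, 27, 12), (39, 27, 37), (4, 27, 12), (4, 27, 37)}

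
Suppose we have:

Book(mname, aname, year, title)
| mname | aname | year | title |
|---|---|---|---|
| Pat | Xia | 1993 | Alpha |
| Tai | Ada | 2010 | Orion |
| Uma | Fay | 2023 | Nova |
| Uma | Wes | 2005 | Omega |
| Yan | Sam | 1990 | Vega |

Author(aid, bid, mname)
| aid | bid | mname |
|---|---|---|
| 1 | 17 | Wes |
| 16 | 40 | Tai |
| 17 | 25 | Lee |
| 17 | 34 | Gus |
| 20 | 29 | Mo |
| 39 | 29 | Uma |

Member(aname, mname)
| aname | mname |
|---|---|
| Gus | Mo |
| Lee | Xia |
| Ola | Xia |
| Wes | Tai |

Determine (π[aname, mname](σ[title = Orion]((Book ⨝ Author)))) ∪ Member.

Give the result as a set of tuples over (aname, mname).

Joining Book and Author on mname yields {(Tai, Ada, 2010, Orion, 16, 40), (Uma, Fay, 2023, Nova, 39, 29), (Uma, Wes, 2005, Omega, 39, 29)}.
Selection title = Orion: {(Tai, Ada, 2010, Orion, 16, 40)}
Projecting to aname, mname: {(Ada, Tai)}
Taking the union: {(Ada, Tai), (Gus, Mo), (Lee, Xia), (Ola, Xia), (Wes, Tai)}

{(Ada, Tai), (Gus, Mo), (Lee, Xia), (Ola, Xia), (Wes, Tai)}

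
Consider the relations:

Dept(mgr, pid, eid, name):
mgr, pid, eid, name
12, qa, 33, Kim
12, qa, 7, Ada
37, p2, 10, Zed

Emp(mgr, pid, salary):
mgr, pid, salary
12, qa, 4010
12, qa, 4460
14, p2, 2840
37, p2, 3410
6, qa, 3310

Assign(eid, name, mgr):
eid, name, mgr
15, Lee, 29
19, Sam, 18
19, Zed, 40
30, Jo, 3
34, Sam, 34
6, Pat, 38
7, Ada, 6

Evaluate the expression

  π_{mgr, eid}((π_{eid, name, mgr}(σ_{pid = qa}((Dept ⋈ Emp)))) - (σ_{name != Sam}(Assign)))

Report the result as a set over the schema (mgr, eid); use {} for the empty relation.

Natural join on mgr, pid: {(12, qa, 33, Kim, 4010), (12, qa, 33, Kim, 4460), (12, qa, 7, Ada, 4010), (12, qa, 7, Ada, 4460), (37, p2, 10, Zed, 3410)}
Selection pid = qa: {(12, qa, 33, Kim, 4010), (12, qa, 33, Kim, 4460), (12, qa, 7, Ada, 4010), (12, qa, 7, Ada, 4460)}
π[eid, name, mgr]: project onto (eid, name, mgr) (2 duplicate(s) eliminated) → {(33, Kim, 12), (7, Ada, 12)}
Selection name != Sam: {(15, Lee, 29), (19, Zed, 40), (30, Jo, 3), (6, Pat, 38), (7, Ada, 6)}
Set difference of the two operands is {(33, Kim, 12), (7, Ada, 12)}.
π[mgr, eid]: project onto (mgr, eid) → {(12, 33), (12, 7)}

{(12, 33), (12, 7)}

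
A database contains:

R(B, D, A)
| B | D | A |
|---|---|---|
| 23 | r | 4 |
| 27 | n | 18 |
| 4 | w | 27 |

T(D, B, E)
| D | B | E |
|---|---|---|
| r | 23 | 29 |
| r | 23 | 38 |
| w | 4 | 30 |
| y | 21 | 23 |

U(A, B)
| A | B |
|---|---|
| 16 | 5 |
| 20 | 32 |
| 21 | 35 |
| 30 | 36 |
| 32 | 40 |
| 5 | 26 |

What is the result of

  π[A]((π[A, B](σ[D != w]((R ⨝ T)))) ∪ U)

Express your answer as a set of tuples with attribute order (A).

{16, 20, 21, 30, 32, 4, 5}

Natural join on B, D: {(23, r, 4, 29), (23, r, 4, 38), (4, w, 27, 30)}
Filtering on D != w leaves {(23, r, 4, 29), (23, r, 4, 38)}.
Projecting to A, B (1 duplicate(s) eliminated): {(4, 23)}
Union: {(4, 23)} with {(16, 5), (20, 32), (21, 35), (30, 36), (32, 40), (5, 26)} → {(16, 5), (20, 32), (21, 35), (30, 36), (32, 40), (4, 23), (5, 26)}
Projecting to A: {16, 20, 21, 30, 32, 4, 5}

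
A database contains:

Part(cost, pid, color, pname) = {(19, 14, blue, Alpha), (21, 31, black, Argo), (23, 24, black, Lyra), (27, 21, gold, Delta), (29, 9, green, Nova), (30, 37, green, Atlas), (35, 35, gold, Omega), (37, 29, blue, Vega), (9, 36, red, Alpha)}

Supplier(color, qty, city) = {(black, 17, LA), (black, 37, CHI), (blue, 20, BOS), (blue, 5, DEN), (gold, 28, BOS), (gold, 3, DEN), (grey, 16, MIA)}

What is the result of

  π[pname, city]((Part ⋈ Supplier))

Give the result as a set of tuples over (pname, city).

Natural join on color: {(19, 14, blue, Alpha, 20, BOS), (19, 14, blue, Alpha, 5, DEN), (21, 31, black, Argo, 17, LA), (21, 31, black, Argo, 37, CHI), (23, 24, black, Lyra, 17, LA), (23, 24, black, Lyra, 37, CHI), (27, 21, gold, Delta, 28, BOS), (27, 21, gold, Delta, 3, DEN), (35, 35, gold, Omega, 28, BOS), (35, 35, gold, Omega, 3, DEN), (37, 29, blue, Vega, 20, BOS), (37, 29, blue, Vega, 5, DEN)}
π_{pname, city} gives {(Alpha, BOS), (Alpha, DEN), (Argo, CHI), (Argo, LA), (Delta, BOS), (Delta, DEN), (Lyra, CHI), (Lyra, LA), (Omega, BOS), (Omega, DEN), (Vega, BOS), (Vega, DEN)}.

{(Alpha, BOS), (Alpha, DEN), (Argo, CHI), (Argo, LA), (Delta, BOS), (Delta, DEN), (Lyra, CHI), (Lyra, LA), (Omega, BOS), (Omega, DEN), (Vega, BOS), (Vega, DEN)}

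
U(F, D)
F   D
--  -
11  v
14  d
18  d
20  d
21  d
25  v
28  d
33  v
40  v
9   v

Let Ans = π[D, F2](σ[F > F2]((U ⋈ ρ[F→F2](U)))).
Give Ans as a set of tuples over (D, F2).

ρ[F→F2]: schema becomes (F2, D); tuples unchanged.
Joining U and ρ[F→F2](U) on D yields {(11, v, 11), (11, v, 25), (11, v, 33), (11, v, 40), (11, v, 9), (14, d, 14), (14, d, 18), (14, d, 20), (14, d, 21), (14, d, 28), (18, d, 14), (18, d, 18), (18, d, 20), (18, d, 21), (18, d, 28), (20, d, 14), (20, d, 18), (20, d, 20), (20, d, 21), (20, d, 28), (21, d, 14), (21, d, 18), (21, d, 20), (21, d, 21), (21, d, 28), (25, v, 11), (25, v, 25), (25, v, 33), (25, v, 40), (25, v, 9), (28, d, 14), (28, d, 18), (28, d, 20), (28, d, 21), (28, d, 28), (33, v, 11), (33, v, 25), (33, v, 33), (33, v, 40), (33, v, 9), (40, v, 11), (40, v, 25), (40, v, 33), (40, v, 40), (40, v, 9), (9, v, 11), (9, v, 25), (9, v, 33), (9, v, 40), (9, v, 9)}.
σ[F > F2]: keep tuples satisfying F > F2 → {(11, v, 9), (18, d, 14), (20, d, 14), (20, d, 18), (21, d, 14), (21, d, 18), (21, d, 20), (25, v, 11), (25, v, 9), (28, d, 14), (28, d, 18), (28, d, 20), (28, d, 21), (33, v, 11), (33, v, 25), (33, v, 9), (40, v, 11), (40, v, 25), (40, v, 33), (40, v, 9)}
π[D, F2]: project onto (D, F2) (12 duplicate(s) eliminated) → {(d, 14), (d, 18), (d, 20), (d, 21), (v, 11), (v, 25), (v, 33), (v, 9)}

{(d, 14), (d, 18), (d, 20), (d, 21), (v, 11), (v, 25), (v, 33), (v, 9)}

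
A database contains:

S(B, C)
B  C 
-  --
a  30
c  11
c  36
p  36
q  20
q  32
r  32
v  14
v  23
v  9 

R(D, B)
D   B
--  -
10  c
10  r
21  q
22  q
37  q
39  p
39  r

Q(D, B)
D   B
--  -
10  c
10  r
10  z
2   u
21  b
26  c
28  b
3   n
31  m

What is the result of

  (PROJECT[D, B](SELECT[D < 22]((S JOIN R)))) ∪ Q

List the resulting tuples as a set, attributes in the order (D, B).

{(10, c), (10, r), (10, z), (2, u), (21, b), (21, q), (26, c), (28, b), (3, n), (31, m)}

S ⋈ R (natural join on B): {(c, 11, 10), (c, 36, 10), (p, 36, 39), (q, 20, 21), (q, 20, 22), (q, 20, 37), (q, 32, 21), (q, 32, 22), (q, 32, 37), (r, 32, 10), (r, 32, 39)}
Filtering on D < 22 leaves {(c, 11, 10), (c, 36, 10), (q, 20, 21), (q, 32, 21), (r, 32, 10)}.
Keep only column(s) D, B (2 duplicate(s) eliminated): {(10, c), (10, r), (21, q)}
Union: {(10, c), (10, r), (21, q)} with {(10, c), (10, r), (10, z), (2, u), (21, b), (26, c), (28, b), (3, n), (31, m)} → {(10, c), (10, r), (10, z), (2, u), (21, b), (21, q), (26, c), (28, b), (3, n), (31, m)}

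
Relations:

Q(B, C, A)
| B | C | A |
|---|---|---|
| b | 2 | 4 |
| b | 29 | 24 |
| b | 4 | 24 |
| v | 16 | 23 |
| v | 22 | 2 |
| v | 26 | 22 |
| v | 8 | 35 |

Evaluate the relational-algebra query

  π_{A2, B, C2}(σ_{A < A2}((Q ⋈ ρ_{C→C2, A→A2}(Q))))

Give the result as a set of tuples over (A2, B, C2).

ρ[C→C2, A→A2]: schema becomes (B, C2, A2); tuples unchanged.
Q ⋈ ρ_{C→C2, A→A2}(Q) (natural join on B): {(b, 2, 4, 2, 4), (b, 2, 4, 29, 24), (b, 2, 4, 4, 24), (b, 29, 24, 2, 4), (b, 29, 24, 29, 24), (b, 29, 24, 4, 24), (b, 4, 24, 2, 4), (b, 4, 24, 29, 24), (b, 4, 24, 4, 24), (v, 16, 23, 16, 23), (v, 16, 23, 22, 2), (v, 16, 23, 26, 22), (v, 16, 23, 8, 35), (v, 22, 2, 16, 23), (v, 22, 2, 22, 2), (v, 22, 2, 26, 22), (v, 22, 2, 8, 35), (v, 26, 22, 16, 23), (v, 26, 22, 22, 2), (v, 26, 22, 26, 22), (v, 26, 22, 8, 35), (v, 8, 35, 16, 23), (v, 8, 35, 22, 2), (v, 8, 35, 26, 22), (v, 8, 35, 8, 35)}
Filtering on A < A2 leaves {(b, 2, 4, 29, 24), (b, 2, 4, 4, 24), (v, 16, 23, 8, 35), (v, 22, 2, 16, 23), (v, 22, 2, 26, 22), (v, 22, 2, 8, 35), (v, 26, 22, 16, 23), (v, 26, 22, 8, 35)}.
Keep only column(s) A2, B, C2 (3 duplicate(s) eliminated): {(22, v, 26), (23, v, 16), (24, b, 29), (24, b, 4), (35, v, 8)}

{(22, v, 26), (23, v, 16), (24, b, 29), (24, b, 4), (35, v, 8)}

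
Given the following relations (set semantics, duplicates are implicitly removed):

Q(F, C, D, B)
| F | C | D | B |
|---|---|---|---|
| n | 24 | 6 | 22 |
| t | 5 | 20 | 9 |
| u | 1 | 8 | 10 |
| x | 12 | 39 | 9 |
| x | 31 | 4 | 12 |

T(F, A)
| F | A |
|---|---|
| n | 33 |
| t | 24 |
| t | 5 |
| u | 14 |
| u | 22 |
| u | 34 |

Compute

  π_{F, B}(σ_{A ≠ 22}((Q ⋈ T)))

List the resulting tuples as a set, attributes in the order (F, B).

{(n, 22), (t, 9), (u, 10)}

Joining Q and T on F yields {(n, 24, 6, 22, 33), (t, 5, 20, 9, 24), (t, 5, 20, 9, 5), (u, 1, 8, 10, 14), (u, 1, 8, 10, 22), (u, 1, 8, 10, 34)}.
Selection A ≠ 22: {(n, 24, 6, 22, 33), (t, 5, 20, 9, 24), (t, 5, 20, 9, 5), (u, 1, 8, 10, 14), (u, 1, 8, 10, 34)}
π[F, B]: project onto (F, B) (2 duplicate(s) eliminated) → {(n, 22), (t, 9), (u, 10)}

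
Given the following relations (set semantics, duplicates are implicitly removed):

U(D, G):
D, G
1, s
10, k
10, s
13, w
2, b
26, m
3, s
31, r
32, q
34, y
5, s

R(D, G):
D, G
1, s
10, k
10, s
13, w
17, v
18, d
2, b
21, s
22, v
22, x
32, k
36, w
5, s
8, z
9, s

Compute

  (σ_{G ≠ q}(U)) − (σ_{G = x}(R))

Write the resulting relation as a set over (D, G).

{(1, s), (10, k), (10, s), (13, w), (2, b), (26, m), (3, s), (31, r), (34, y), (5, s)}

Filtering on G ≠ q leaves {(1, s), (10, k), (10, s), (13, w), (2, b), (26, m), (3, s), (31, r), (34, y), (5, s)}.
Filtering on G = x leaves {(22, x)}.
Set difference of the two operands is {(1, s), (10, k), (10, s), (13, w), (2, b), (26, m), (3, s), (31, r), (34, y), (5, s)}.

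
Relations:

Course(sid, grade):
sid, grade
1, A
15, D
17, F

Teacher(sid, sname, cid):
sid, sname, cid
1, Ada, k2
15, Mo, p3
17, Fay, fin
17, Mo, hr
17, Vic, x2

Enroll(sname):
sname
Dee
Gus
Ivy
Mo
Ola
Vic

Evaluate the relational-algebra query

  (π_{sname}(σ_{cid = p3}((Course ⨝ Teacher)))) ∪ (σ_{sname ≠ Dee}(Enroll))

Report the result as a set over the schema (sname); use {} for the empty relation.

{Gus, Ivy, Mo, Ola, Vic}

Course ⋈ Teacher (natural join on sid): {(1, A, Ada, k2), (15, D, Mo, p3), (17, F, Fay, fin), (17, F, Mo, hr), (17, F, Vic, x2)}
Apply σ_{cid = p3}; surviving tuples: {(15, D, Mo, p3)}
π_{sname} gives {Mo}.
Apply σ_{sname ≠ Dee}; surviving tuples: {Gus, Ivy, Mo, Ola, Vic}
Set union of the two operands is {Gus, Ivy, Mo, Ola, Vic}.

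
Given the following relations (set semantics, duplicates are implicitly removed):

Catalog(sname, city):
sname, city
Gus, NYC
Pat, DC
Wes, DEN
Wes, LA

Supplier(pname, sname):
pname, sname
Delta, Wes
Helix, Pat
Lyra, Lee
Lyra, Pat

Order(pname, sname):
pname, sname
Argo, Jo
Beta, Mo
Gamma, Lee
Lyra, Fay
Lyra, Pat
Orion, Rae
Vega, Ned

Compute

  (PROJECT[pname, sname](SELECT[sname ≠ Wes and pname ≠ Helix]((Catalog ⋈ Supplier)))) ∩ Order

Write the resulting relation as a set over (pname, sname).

Natural join on sname: {(Pat, DC, Helix), (Pat, DC, Lyra), (Wes, DEN, Delta), (Wes, LA, Delta)}
σ[sname ≠ Wes and pname ≠ Helix]: keep tuples satisfying sname ≠ Wes and pname ≠ Helix → {(Pat, DC, Lyra)}
π[pname, sname]: project onto (pname, sname) → {(Lyra, Pat)}
Set intersection of the two operands is {(Lyra, Pat)}.

{(Lyra, Pat)}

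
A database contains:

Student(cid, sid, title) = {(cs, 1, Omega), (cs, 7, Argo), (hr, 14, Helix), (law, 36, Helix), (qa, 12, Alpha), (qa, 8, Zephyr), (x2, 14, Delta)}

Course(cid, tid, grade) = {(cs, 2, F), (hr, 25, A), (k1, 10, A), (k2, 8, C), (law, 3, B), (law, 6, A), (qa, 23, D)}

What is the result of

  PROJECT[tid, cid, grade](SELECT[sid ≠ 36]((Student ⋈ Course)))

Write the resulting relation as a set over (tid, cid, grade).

Natural join on cid: {(cs, 1, Omega, 2, F), (cs, 7, Argo, 2, F), (hr, 14, Helix, 25, A), (law, 36, Helix, 3, B), (law, 36, Helix, 6, A), (qa, 12, Alpha, 23, D), (qa, 8, Zephyr, 23, D)}
Filtering on sid ≠ 36 leaves {(cs, 1, Omega, 2, F), (cs, 7, Argo, 2, F), (hr, 14, Helix, 25, A), (qa, 12, Alpha, 23, D), (qa, 8, Zephyr, 23, D)}.
Keep only column(s) tid, cid, grade (2 duplicate(s) eliminated): {(2, cs, F), (23, qa, D), (25, hr, A)}

{(2, cs, F), (23, qa, D), (25, hr, A)}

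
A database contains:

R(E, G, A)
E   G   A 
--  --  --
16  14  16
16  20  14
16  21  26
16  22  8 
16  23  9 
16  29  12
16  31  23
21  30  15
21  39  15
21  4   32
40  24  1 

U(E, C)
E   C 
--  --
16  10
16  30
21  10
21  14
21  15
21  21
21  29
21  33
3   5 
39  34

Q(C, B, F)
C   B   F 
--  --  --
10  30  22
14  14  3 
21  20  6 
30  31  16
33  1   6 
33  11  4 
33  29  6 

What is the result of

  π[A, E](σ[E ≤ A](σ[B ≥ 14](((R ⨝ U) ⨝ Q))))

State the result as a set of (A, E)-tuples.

R ⋈ U (natural join on E): {(16, 14, 16, 10), (16, 14, 16, 30), (16, 20, 14, 10), (16, 20, 14, 30), (16, 21, 26, 10), (16, 21, 26, 30), (16, 22, 8, 10), (16, 22, 8, 30), (16, 23, 9, 10), (16, 23, 9, 30), (16, 29, 12, 10), (16, 29, 12, 30), (16, 31, 23, 10), (16, 31, 23, 30), (21, 30, 15, 10), (21, 30, 15, 14), (21, 30, 15, 15), (21, 30, 15, 21), (21, 30, 15, 29), (21, 30, 15, 33), (21, 39, 15, 10), (21, 39, 15, 14), (21, 39, 15, 15), (21, 39, 15, 21), (21, 39, 15, 29), (21, 39, 15, 33), (21, 4, 32, 10), (21, 4, 32, 14), (21, 4, 32, 15), (21, 4, 32, 21), (21, 4, 32, 29), (21, 4, 32, 33)}
(R ⨝ U) ⋈ Q (natural join on C): {(16, 14, 16, 10, 30, 22), (16, 14, 16, 30, 31, 16), (16, 20, 14, 10, 30, 22), (16, 20, 14, 30, 31, 16), (16, 21, 26, 10, 30, 22), (16, 21, 26, 30, 31, 16), (16, 22, 8, 10, 30, 22), (16, 22, 8, 30, 31, 16), (16, 23, 9, 10, 30, 22), (16, 23, 9, 30, 31, 16), (16, 29, 12, 10, 30, 22), (16, 29, 12, 30, 31, 16), (16, 31, 23, 10, 30, 22), (16, 31, 23, 30, 31, 16), (21, 30, 15, 10, 30, 22), (21, 30, 15, 14, 14, 3), (21, 30, 15, 21, 20, 6), (21, 30, 15, 33, 1, 6), (21, 30, 15, 33, 11, 4), (21, 30, 15, 33, 29, 6), (21, 39, 15, 10, 30, 22), (21, 39, 15, 14, 14, 3), (21, 39, 15, 21, 20, 6), (21, 39, 15, 33, 1, 6), (21, 39, 15, 33, 11, 4), (21, 39, 15, 33, 29, 6), (21, 4, 32, 10, 30, 22), (21, 4, 32, 14, 14, 3), (21, 4, 32, 21, 20, 6), (21, 4, 32, 33, 1, 6), (21, 4, 32, 33, 11, 4), (21, 4, 32, 33, 29, 6)}
Selection B ≥ 14: {(16, 14, 16, 10, 30, 22), (16, 14, 16, 30, 31, 16), (16, 20, 14, 10, 30, 22), (16, 20, 14, 30, 31, 16), (16, 21, 26, 10, 30, 22), (16, 21, 26, 30, 31, 16), (16, 22, 8, 10, 30, 22), (16, 22, 8, 30, 31, 16), (16, 23, 9, 10, 30, 22), (16, 23, 9, 30, 31, 16), (16, 29, 12, 10, 30, 22), (16, 29, 12, 30, 31, 16), (16, 31, 23, 10, 30, 22), (16, 31, 23, 30, 31, 16), (21, 30, 15, 10, 30, 22), (21, 30, 15, 14, 14, 3), (21, 30, 15, 21, 20, 6), (21, 30, 15, 33, 29, 6), (21, 39, 15, 10, 30, 22), (21, 39, 15, 14, 14, 3), (21, 39, 15, 21, 20, 6), (21, 39, 15, 33, 29, 6), (21, 4, 32, 10, 30, 22), (21, 4, 32, 14, 14, 3), (21, 4, 32, 21, 20, 6), (21, 4, 32, 33, 29, 6)}
Selection E ≤ A: {(16, 14, 16, 10, 30, 22), (16, 14, 16, 30, 31, 16), (16, 21, 26, 10, 30, 22), (16, 21, 26, 30, 31, 16), (16, 31, 23, 10, 30, 22), (16, 31, 23, 30, 31, 16), (21, 4, 32, 10, 30, 22), (21, 4, 32, 14, 14, 3), (21, 4, 32, 21, 20, 6), (21, 4, 32, 33, 29, 6)}
π_{A, E} gives {(16, 16), (23, 16), (26, 16), (32, 21)} (6 duplicate(s) eliminated).

{(16, 16), (23, 16), (26, 16), (32, 21)}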